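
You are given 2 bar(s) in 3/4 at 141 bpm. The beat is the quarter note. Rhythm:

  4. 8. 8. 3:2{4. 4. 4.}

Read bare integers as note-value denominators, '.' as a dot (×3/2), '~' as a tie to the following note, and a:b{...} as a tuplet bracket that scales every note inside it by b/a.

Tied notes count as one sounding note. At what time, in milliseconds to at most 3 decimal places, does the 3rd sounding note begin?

note 3 onset = 9/4b = 957.447ms

1. 0.0ms @ 0 + 638.298ms (3/2)
2. 638.298ms @ 3/2 + 319.149ms (3/4)
3. 957.447ms @ 9/4 + 319.149ms (3/4)
4. 1276.596ms @ 3 + 425.532ms (1)
5. 1702.128ms @ 4 + 425.532ms (1)
6. 2127.66ms @ 5 + 425.532ms (1)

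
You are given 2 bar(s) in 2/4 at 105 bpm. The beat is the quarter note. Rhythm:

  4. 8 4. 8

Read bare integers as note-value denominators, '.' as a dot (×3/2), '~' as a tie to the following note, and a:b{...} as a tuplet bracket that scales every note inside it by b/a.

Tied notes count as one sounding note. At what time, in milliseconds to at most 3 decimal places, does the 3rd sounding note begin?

1. 0.0ms @ 0 + 857.143ms (3/2)
2. 857.143ms @ 3/2 + 285.714ms (1/2)
3. 1142.857ms @ 2 + 857.143ms (3/2)
4. 2000.0ms @ 7/2 + 285.714ms (1/2)

note 3 onset = 2b = 1142.857ms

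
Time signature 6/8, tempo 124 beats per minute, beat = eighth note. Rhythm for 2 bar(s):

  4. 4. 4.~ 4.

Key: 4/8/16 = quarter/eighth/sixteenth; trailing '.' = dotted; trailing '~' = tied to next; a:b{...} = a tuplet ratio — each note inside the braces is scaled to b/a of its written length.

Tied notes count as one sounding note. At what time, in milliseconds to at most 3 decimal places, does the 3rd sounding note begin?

1. 0.0ms @ 0 + 1451.613ms (3)
2. 1451.613ms @ 3 + 1451.613ms (3)
3. 2903.226ms @ 6 + 2903.226ms (6)

note 3 onset = 6b = 2903.226ms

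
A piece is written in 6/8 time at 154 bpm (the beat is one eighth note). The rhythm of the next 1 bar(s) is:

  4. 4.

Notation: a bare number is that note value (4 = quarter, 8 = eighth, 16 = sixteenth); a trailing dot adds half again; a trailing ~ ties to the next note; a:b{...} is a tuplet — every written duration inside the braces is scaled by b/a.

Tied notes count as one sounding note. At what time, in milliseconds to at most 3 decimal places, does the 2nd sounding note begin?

note 2 onset = 3b = 1168.831ms

1. 0.0ms @ 0 + 1168.831ms (3)
2. 1168.831ms @ 3 + 1168.831ms (3)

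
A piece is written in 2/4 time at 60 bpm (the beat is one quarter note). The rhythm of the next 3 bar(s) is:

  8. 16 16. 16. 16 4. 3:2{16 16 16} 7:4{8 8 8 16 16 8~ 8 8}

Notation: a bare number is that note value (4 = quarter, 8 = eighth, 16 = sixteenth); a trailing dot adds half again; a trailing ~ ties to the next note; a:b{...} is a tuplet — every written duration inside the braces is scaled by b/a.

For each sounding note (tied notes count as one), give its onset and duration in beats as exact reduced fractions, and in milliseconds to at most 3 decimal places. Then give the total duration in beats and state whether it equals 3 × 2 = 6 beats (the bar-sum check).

1) 0.0ms=0b +750.0ms=3/4b
2) 750.0ms=3/4b +250.0ms=1/4b
3) 1000.0ms=1b +375.0ms=3/8b
4) 1375.0ms=11/8b +375.0ms=3/8b
5) 1750.0ms=7/4b +250.0ms=1/4b
6) 2000.0ms=2b +1500.0ms=3/2b
7) 3500.0ms=7/2b +166.667ms=1/6b
8) 3666.667ms=11/3b +166.667ms=1/6b
9) 3833.333ms=23/6b +166.667ms=1/6b
10) 4000.0ms=4b +285.714ms=2/7b
11) 4285.714ms=30/7b +285.714ms=2/7b
12) 4571.429ms=32/7b +285.714ms=2/7b
13) 4857.143ms=34/7b +142.857ms=1/7b
14) 5000.0ms=5b +142.857ms=1/7b
15) 5142.857ms=36/7b +571.429ms=4/7b
16) 5714.286ms=40/7b +285.714ms=2/7b
Σ=6b of 6 (60bpm 2/4) — PASS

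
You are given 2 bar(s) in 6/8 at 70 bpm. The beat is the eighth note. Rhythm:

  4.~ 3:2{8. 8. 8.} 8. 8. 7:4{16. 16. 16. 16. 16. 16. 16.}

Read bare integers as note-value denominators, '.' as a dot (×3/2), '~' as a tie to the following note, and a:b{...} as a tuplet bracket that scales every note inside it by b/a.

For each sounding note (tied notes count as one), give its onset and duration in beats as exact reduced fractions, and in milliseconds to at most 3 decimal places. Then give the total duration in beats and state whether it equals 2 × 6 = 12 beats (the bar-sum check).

1) 0.0ms=0b +3428.571ms=4b
2) 3428.571ms=4b +857.143ms=1b
3) 4285.714ms=5b +857.143ms=1b
4) 5142.857ms=6b +1285.714ms=3/2b
5) 6428.571ms=15/2b +1285.714ms=3/2b
6) 7714.286ms=9b +367.347ms=3/7b
7) 8081.633ms=66/7b +367.347ms=3/7b
8) 8448.98ms=69/7b +367.347ms=3/7b
9) 8816.327ms=72/7b +367.347ms=3/7b
10) 9183.673ms=75/7b +367.347ms=3/7b
11) 9551.02ms=78/7b +367.347ms=3/7b
12) 9918.367ms=81/7b +367.347ms=3/7b
Σ=12b of 12 (70bpm 6/8) — PASS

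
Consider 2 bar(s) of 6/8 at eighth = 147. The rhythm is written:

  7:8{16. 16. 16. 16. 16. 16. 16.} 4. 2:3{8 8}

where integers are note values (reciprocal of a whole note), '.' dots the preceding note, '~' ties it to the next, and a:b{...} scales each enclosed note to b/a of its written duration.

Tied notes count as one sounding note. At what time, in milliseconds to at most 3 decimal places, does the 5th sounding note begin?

note 5 onset = 24/7b = 1399.417ms

1. 0.0ms @ 0 + 349.854ms (6/7)
2. 349.854ms @ 6/7 + 349.854ms (6/7)
3. 699.708ms @ 12/7 + 349.854ms (6/7)
4. 1049.563ms @ 18/7 + 349.854ms (6/7)
5. 1399.417ms @ 24/7 + 349.854ms (6/7)
6. 1749.271ms @ 30/7 + 349.854ms (6/7)
7. 2099.125ms @ 36/7 + 349.854ms (6/7)
8. 2448.98ms @ 6 + 1224.49ms (3)
9. 3673.469ms @ 9 + 612.245ms (3/2)
10. 4285.714ms @ 21/2 + 612.245ms (3/2)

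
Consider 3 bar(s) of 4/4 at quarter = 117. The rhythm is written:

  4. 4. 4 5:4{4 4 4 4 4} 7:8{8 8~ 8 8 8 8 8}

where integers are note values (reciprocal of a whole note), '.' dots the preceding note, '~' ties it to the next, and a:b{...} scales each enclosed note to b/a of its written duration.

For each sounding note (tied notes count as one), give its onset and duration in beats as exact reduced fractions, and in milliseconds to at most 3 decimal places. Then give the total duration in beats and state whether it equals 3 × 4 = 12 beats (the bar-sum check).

1) 0.0ms=0b +769.231ms=3/2b
2) 769.231ms=3/2b +769.231ms=3/2b
3) 1538.462ms=3b +512.821ms=1b
4) 2051.282ms=4b +410.256ms=4/5b
5) 2461.538ms=24/5b +410.256ms=4/5b
6) 2871.795ms=28/5b +410.256ms=4/5b
7) 3282.051ms=32/5b +410.256ms=4/5b
8) 3692.308ms=36/5b +410.256ms=4/5b
9) 4102.564ms=8b +293.04ms=4/7b
10) 4395.604ms=60/7b +586.081ms=8/7b
11) 4981.685ms=68/7b +293.04ms=4/7b
12) 5274.725ms=72/7b +293.04ms=4/7b
13) 5567.766ms=76/7b +293.04ms=4/7b
14) 5860.806ms=80/7b +293.04ms=4/7b
Σ=12b of 12 (117bpm 4/4) — PASS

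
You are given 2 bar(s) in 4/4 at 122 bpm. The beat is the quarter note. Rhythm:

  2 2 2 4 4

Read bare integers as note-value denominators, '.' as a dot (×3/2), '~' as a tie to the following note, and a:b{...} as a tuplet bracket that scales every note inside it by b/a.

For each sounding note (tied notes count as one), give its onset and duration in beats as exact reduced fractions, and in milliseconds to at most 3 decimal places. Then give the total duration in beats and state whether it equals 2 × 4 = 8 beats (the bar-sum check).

1) 0.0ms=0b +983.607ms=2b
2) 983.607ms=2b +983.607ms=2b
3) 1967.213ms=4b +983.607ms=2b
4) 2950.82ms=6b +491.803ms=1b
5) 3442.623ms=7b +491.803ms=1b
Σ=8b of 8 (122bpm 4/4) — PASS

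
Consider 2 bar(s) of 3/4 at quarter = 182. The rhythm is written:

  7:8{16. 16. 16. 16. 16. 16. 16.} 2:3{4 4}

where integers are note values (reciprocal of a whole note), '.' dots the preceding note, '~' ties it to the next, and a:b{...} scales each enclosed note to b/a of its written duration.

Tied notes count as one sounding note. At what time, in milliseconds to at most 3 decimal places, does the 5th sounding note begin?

1. 0.0ms @ 0 + 141.287ms (3/7)
2. 141.287ms @ 3/7 + 141.287ms (3/7)
3. 282.575ms @ 6/7 + 141.287ms (3/7)
4. 423.862ms @ 9/7 + 141.287ms (3/7)
5. 565.149ms @ 12/7 + 141.287ms (3/7)
6. 706.436ms @ 15/7 + 141.287ms (3/7)
7. 847.724ms @ 18/7 + 141.287ms (3/7)
8. 989.011ms @ 3 + 494.505ms (3/2)
9. 1483.516ms @ 9/2 + 494.505ms (3/2)

note 5 onset = 12/7b = 565.149ms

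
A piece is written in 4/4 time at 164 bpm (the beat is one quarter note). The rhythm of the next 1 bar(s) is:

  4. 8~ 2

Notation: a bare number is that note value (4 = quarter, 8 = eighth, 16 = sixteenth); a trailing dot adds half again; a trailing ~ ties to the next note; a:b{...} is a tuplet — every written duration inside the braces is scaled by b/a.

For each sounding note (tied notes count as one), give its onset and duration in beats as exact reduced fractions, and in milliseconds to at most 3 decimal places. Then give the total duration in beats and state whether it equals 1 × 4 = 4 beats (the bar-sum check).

1) 0.0ms=0b +548.78ms=3/2b
2) 548.78ms=3/2b +914.634ms=5/2b
Σ=4b of 4 (164bpm 4/4) — PASS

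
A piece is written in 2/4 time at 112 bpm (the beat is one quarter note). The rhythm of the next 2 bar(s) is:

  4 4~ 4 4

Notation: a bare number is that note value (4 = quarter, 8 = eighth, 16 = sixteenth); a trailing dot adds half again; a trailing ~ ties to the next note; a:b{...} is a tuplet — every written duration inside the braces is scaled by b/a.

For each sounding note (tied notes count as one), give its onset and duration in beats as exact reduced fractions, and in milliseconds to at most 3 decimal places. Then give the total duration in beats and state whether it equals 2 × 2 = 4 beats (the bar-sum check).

1) 0.0ms=0b +535.714ms=1b
2) 535.714ms=1b +1071.429ms=2b
3) 1607.143ms=3b +535.714ms=1b
Σ=4b of 4 (112bpm 2/4) — PASS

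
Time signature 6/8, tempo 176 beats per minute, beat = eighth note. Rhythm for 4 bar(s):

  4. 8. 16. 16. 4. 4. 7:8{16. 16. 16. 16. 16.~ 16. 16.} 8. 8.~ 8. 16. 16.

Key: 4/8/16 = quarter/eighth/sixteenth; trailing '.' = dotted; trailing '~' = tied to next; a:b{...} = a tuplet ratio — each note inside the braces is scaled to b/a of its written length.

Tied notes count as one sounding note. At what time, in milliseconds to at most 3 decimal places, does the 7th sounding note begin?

1. 0.0ms @ 0 + 1022.727ms (3)
2. 1022.727ms @ 3 + 511.364ms (3/2)
3. 1534.091ms @ 9/2 + 255.682ms (3/4)
4. 1789.773ms @ 21/4 + 255.682ms (3/4)
5. 2045.455ms @ 6 + 1022.727ms (3)
6. 3068.182ms @ 9 + 1022.727ms (3)
7. 4090.909ms @ 12 + 292.208ms (6/7)
8. 4383.117ms @ 90/7 + 292.208ms (6/7)
9. 4675.325ms @ 96/7 + 292.208ms (6/7)
10. 4967.532ms @ 102/7 + 292.208ms (6/7)
11. 5259.74ms @ 108/7 + 584.416ms (12/7)
12. 5844.156ms @ 120/7 + 292.208ms (6/7)
13. 6136.364ms @ 18 + 511.364ms (3/2)
14. 6647.727ms @ 39/2 + 1022.727ms (3)
15. 7670.455ms @ 45/2 + 255.682ms (3/4)
16. 7926.136ms @ 93/4 + 255.682ms (3/4)

note 7 onset = 12b = 4090.909ms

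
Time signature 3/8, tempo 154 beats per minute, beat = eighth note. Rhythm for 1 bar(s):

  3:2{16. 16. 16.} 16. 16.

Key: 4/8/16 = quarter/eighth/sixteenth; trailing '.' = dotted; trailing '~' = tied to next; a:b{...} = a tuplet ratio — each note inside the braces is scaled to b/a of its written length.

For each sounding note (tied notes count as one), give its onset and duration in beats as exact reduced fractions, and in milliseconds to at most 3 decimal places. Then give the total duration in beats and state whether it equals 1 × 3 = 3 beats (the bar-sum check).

1) 0.0ms=0b +194.805ms=1/2b
2) 194.805ms=1/2b +194.805ms=1/2b
3) 389.61ms=1b +194.805ms=1/2b
4) 584.416ms=3/2b +292.208ms=3/4b
5) 876.623ms=9/4b +292.208ms=3/4b
Σ=3b of 3 (154bpm 3/8) — PASS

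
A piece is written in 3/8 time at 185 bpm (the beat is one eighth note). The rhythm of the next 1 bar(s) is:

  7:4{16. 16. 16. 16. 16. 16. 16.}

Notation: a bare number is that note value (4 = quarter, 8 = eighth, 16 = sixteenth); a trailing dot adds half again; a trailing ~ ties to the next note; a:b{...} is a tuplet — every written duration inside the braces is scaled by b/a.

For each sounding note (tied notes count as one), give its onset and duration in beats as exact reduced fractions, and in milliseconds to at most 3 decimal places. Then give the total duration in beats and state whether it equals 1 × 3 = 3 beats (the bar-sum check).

1) 0.0ms=0b +138.996ms=3/7b
2) 138.996ms=3/7b +138.996ms=3/7b
3) 277.992ms=6/7b +138.996ms=3/7b
4) 416.988ms=9/7b +138.996ms=3/7b
5) 555.985ms=12/7b +138.996ms=3/7b
6) 694.981ms=15/7b +138.996ms=3/7b
7) 833.977ms=18/7b +138.996ms=3/7b
Σ=3b of 3 (185bpm 3/8) — PASS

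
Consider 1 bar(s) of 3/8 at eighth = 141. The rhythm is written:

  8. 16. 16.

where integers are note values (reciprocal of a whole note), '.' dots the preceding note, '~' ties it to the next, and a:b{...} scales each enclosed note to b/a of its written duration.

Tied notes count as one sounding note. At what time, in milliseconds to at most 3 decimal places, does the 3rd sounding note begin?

1. 0.0ms @ 0 + 638.298ms (3/2)
2. 638.298ms @ 3/2 + 319.149ms (3/4)
3. 957.447ms @ 9/4 + 319.149ms (3/4)

note 3 onset = 9/4b = 957.447ms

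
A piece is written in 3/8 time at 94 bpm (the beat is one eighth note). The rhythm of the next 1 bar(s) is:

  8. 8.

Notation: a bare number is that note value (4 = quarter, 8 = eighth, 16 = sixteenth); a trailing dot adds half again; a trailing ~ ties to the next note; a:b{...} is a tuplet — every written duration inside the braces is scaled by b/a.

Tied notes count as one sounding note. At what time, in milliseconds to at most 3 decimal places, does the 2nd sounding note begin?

note 2 onset = 3/2b = 957.447ms

1. 0.0ms @ 0 + 957.447ms (3/2)
2. 957.447ms @ 3/2 + 957.447ms (3/2)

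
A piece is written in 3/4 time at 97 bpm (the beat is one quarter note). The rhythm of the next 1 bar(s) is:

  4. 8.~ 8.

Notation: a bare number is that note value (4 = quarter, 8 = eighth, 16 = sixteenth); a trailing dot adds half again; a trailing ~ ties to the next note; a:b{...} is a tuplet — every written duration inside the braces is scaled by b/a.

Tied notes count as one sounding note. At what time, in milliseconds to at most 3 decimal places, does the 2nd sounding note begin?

1. 0.0ms @ 0 + 927.835ms (3/2)
2. 927.835ms @ 3/2 + 927.835ms (3/2)

note 2 onset = 3/2b = 927.835ms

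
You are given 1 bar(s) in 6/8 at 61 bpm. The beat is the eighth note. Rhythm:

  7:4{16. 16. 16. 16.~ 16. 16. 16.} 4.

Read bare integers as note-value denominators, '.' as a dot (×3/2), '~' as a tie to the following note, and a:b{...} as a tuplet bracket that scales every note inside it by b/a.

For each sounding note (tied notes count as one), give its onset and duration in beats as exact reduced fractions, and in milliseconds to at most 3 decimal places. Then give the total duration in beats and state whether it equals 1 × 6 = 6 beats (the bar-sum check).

1) 0.0ms=0b +421.546ms=3/7b
2) 421.546ms=3/7b +421.546ms=3/7b
3) 843.091ms=6/7b +421.546ms=3/7b
4) 1264.637ms=9/7b +843.091ms=6/7b
5) 2107.728ms=15/7b +421.546ms=3/7b
6) 2529.274ms=18/7b +421.546ms=3/7b
7) 2950.82ms=3b +2950.82ms=3b
Σ=6b of 6 (61bpm 6/8) — PASS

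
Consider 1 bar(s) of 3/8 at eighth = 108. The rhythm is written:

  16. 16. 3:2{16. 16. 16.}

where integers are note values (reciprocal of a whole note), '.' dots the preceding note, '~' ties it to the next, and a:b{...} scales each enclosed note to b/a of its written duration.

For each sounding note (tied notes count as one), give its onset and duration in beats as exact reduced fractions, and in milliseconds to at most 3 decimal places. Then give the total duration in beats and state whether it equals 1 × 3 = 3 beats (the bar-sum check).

1) 0.0ms=0b +416.667ms=3/4b
2) 416.667ms=3/4b +416.667ms=3/4b
3) 833.333ms=3/2b +277.778ms=1/2b
4) 1111.111ms=2b +277.778ms=1/2b
5) 1388.889ms=5/2b +277.778ms=1/2b
Σ=3b of 3 (108bpm 3/8) — PASS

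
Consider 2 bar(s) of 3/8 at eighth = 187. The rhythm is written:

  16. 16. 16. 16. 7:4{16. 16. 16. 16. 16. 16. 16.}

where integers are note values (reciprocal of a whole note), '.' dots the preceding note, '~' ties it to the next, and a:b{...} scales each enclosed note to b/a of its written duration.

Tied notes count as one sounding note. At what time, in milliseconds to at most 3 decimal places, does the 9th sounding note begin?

note 9 onset = 33/7b = 1512.605ms

1. 0.0ms @ 0 + 240.642ms (3/4)
2. 240.642ms @ 3/4 + 240.642ms (3/4)
3. 481.283ms @ 3/2 + 240.642ms (3/4)
4. 721.925ms @ 9/4 + 240.642ms (3/4)
5. 962.567ms @ 3 + 137.51ms (3/7)
6. 1100.076ms @ 24/7 + 137.51ms (3/7)
7. 1237.586ms @ 27/7 + 137.51ms (3/7)
8. 1375.095ms @ 30/7 + 137.51ms (3/7)
9. 1512.605ms @ 33/7 + 137.51ms (3/7)
10. 1650.115ms @ 36/7 + 137.51ms (3/7)
11. 1787.624ms @ 39/7 + 137.51ms (3/7)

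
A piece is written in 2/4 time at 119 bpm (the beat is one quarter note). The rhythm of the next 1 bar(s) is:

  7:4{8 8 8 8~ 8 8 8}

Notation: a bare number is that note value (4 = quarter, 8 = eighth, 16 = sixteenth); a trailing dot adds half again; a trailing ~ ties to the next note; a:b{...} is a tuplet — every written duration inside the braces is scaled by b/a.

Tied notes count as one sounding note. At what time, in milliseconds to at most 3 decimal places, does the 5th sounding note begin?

1. 0.0ms @ 0 + 144.058ms (2/7)
2. 144.058ms @ 2/7 + 144.058ms (2/7)
3. 288.115ms @ 4/7 + 144.058ms (2/7)
4. 432.173ms @ 6/7 + 288.115ms (4/7)
5. 720.288ms @ 10/7 + 144.058ms (2/7)
6. 864.346ms @ 12/7 + 144.058ms (2/7)

note 5 onset = 10/7b = 720.288ms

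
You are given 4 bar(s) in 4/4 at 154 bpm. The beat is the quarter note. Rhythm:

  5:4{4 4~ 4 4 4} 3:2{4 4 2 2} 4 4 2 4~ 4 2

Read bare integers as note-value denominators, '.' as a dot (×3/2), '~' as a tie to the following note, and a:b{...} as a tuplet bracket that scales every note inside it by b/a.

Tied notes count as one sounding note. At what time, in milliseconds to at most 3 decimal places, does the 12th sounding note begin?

note 12 onset = 12b = 4675.325ms

1. 0.0ms @ 0 + 311.688ms (4/5)
2. 311.688ms @ 4/5 + 623.377ms (8/5)
3. 935.065ms @ 12/5 + 311.688ms (4/5)
4. 1246.753ms @ 16/5 + 311.688ms (4/5)
5. 1558.442ms @ 4 + 259.74ms (2/3)
6. 1818.182ms @ 14/3 + 259.74ms (2/3)
7. 2077.922ms @ 16/3 + 519.481ms (4/3)
8. 2597.403ms @ 20/3 + 519.481ms (4/3)
9. 3116.883ms @ 8 + 389.61ms (1)
10. 3506.494ms @ 9 + 389.61ms (1)
11. 3896.104ms @ 10 + 779.221ms (2)
12. 4675.325ms @ 12 + 779.221ms (2)
13. 5454.545ms @ 14 + 779.221ms (2)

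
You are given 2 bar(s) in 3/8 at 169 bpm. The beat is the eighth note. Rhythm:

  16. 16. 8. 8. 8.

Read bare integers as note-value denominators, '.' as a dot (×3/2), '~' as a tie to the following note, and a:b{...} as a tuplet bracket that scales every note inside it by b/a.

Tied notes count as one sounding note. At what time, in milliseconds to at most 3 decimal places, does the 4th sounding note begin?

note 4 onset = 3b = 1065.089ms

1. 0.0ms @ 0 + 266.272ms (3/4)
2. 266.272ms @ 3/4 + 266.272ms (3/4)
3. 532.544ms @ 3/2 + 532.544ms (3/2)
4. 1065.089ms @ 3 + 532.544ms (3/2)
5. 1597.633ms @ 9/2 + 532.544ms (3/2)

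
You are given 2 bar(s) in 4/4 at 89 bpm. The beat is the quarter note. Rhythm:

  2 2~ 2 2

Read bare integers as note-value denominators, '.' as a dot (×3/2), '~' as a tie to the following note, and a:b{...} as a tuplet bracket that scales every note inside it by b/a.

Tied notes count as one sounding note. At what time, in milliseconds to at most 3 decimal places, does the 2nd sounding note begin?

1. 0.0ms @ 0 + 1348.315ms (2)
2. 1348.315ms @ 2 + 2696.629ms (4)
3. 4044.944ms @ 6 + 1348.315ms (2)

note 2 onset = 2b = 1348.315ms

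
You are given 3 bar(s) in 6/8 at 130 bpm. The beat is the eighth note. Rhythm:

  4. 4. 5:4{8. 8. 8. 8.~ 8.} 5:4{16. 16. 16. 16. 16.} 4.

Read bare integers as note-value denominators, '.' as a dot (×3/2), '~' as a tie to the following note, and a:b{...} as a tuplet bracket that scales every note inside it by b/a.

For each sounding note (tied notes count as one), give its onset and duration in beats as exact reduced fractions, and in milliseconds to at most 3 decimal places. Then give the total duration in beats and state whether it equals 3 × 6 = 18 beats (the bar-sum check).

1) 0.0ms=0b +1384.615ms=3b
2) 1384.615ms=3b +1384.615ms=3b
3) 2769.231ms=6b +553.846ms=6/5b
4) 3323.077ms=36/5b +553.846ms=6/5b
5) 3876.923ms=42/5b +553.846ms=6/5b
6) 4430.769ms=48/5b +1107.692ms=12/5b
7) 5538.462ms=12b +276.923ms=3/5b
8) 5815.385ms=63/5b +276.923ms=3/5b
9) 6092.308ms=66/5b +276.923ms=3/5b
10) 6369.231ms=69/5b +276.923ms=3/5b
11) 6646.154ms=72/5b +276.923ms=3/5b
12) 6923.077ms=15b +1384.615ms=3b
Σ=18b of 18 (130bpm 6/8) — PASS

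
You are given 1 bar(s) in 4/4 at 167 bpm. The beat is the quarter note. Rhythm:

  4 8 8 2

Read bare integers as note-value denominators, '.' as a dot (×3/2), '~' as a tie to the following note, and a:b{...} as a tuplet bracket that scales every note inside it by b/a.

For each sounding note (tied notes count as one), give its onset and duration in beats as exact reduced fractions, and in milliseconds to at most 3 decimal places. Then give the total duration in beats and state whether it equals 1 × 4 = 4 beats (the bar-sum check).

1) 0.0ms=0b +359.281ms=1b
2) 359.281ms=1b +179.641ms=1/2b
3) 538.922ms=3/2b +179.641ms=1/2b
4) 718.563ms=2b +718.563ms=2b
Σ=4b of 4 (167bpm 4/4) — PASS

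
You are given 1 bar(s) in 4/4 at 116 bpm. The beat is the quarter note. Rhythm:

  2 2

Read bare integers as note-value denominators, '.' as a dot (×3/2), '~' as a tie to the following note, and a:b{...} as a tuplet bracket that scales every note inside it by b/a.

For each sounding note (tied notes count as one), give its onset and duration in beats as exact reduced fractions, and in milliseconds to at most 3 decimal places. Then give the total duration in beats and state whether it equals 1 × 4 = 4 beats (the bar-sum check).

1) 0.0ms=0b +1034.483ms=2b
2) 1034.483ms=2b +1034.483ms=2b
Σ=4b of 4 (116bpm 4/4) — PASS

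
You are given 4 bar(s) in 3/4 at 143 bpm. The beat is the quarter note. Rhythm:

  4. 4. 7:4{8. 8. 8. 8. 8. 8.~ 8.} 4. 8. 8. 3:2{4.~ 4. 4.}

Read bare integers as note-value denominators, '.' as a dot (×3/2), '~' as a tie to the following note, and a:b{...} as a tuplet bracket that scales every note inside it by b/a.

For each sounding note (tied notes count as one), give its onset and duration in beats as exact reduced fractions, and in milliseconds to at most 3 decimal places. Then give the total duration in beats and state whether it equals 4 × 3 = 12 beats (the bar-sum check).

1) 0.0ms=0b +629.371ms=3/2b
2) 629.371ms=3/2b +629.371ms=3/2b
3) 1258.741ms=3b +179.82ms=3/7b
4) 1438.561ms=24/7b +179.82ms=3/7b
5) 1618.382ms=27/7b +179.82ms=3/7b
6) 1798.202ms=30/7b +179.82ms=3/7b
7) 1978.022ms=33/7b +179.82ms=3/7b
8) 2157.842ms=36/7b +359.64ms=6/7b
9) 2517.483ms=6b +629.371ms=3/2b
10) 3146.853ms=15/2b +314.685ms=3/4b
11) 3461.538ms=33/4b +314.685ms=3/4b
12) 3776.224ms=9b +839.161ms=2b
13) 4615.385ms=11b +419.58ms=1b
Σ=12b of 12 (143bpm 3/4) — PASS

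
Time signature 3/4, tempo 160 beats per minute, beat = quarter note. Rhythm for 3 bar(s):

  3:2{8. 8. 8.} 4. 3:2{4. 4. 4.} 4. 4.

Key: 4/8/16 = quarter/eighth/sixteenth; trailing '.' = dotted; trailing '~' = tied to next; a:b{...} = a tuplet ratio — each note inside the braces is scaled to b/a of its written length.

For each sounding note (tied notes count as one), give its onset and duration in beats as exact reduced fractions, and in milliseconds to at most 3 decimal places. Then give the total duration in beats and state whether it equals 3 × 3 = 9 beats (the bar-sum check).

1) 0.0ms=0b +187.5ms=1/2b
2) 187.5ms=1/2b +187.5ms=1/2b
3) 375.0ms=1b +187.5ms=1/2b
4) 562.5ms=3/2b +562.5ms=3/2b
5) 1125.0ms=3b +375.0ms=1b
6) 1500.0ms=4b +375.0ms=1b
7) 1875.0ms=5b +375.0ms=1b
8) 2250.0ms=6b +562.5ms=3/2b
9) 2812.5ms=15/2b +562.5ms=3/2b
Σ=9b of 9 (160bpm 3/4) — PASS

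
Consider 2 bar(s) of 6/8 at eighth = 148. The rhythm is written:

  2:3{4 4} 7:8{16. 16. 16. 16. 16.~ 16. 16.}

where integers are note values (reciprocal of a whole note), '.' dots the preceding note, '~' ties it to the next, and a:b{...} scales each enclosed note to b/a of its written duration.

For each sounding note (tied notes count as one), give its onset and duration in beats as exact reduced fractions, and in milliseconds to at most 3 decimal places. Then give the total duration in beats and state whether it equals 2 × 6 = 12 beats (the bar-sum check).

1) 0.0ms=0b +1216.216ms=3b
2) 1216.216ms=3b +1216.216ms=3b
3) 2432.432ms=6b +347.49ms=6/7b
4) 2779.923ms=48/7b +347.49ms=6/7b
5) 3127.413ms=54/7b +347.49ms=6/7b
6) 3474.903ms=60/7b +347.49ms=6/7b
7) 3822.394ms=66/7b +694.981ms=12/7b
8) 4517.375ms=78/7b +347.49ms=6/7b
Σ=12b of 12 (148bpm 6/8) — PASS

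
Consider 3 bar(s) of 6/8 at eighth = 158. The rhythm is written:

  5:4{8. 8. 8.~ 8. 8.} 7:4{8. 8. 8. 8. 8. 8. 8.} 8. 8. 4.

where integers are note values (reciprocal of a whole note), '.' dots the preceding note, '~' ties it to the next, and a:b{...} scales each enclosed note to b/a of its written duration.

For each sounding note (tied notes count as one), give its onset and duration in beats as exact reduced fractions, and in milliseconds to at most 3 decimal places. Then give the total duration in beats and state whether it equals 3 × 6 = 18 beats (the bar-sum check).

1) 0.0ms=0b +455.696ms=6/5b
2) 455.696ms=6/5b +455.696ms=6/5b
3) 911.392ms=12/5b +911.392ms=12/5b
4) 1822.785ms=24/5b +455.696ms=6/5b
5) 2278.481ms=6b +325.497ms=6/7b
6) 2603.978ms=48/7b +325.497ms=6/7b
7) 2929.476ms=54/7b +325.497ms=6/7b
8) 3254.973ms=60/7b +325.497ms=6/7b
9) 3580.47ms=66/7b +325.497ms=6/7b
10) 3905.967ms=72/7b +325.497ms=6/7b
11) 4231.465ms=78/7b +325.497ms=6/7b
12) 4556.962ms=12b +569.62ms=3/2b
13) 5126.582ms=27/2b +569.62ms=3/2b
14) 5696.203ms=15b +1139.241ms=3b
Σ=18b of 18 (158bpm 6/8) — PASS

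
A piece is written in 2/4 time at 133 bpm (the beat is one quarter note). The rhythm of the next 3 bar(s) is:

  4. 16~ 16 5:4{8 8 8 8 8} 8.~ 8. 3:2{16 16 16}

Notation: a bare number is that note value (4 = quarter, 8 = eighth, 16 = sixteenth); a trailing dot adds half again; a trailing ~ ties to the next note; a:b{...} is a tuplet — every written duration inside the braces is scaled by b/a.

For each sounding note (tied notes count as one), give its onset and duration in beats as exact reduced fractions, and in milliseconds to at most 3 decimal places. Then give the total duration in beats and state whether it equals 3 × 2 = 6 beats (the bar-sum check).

1) 0.0ms=0b +676.692ms=3/2b
2) 676.692ms=3/2b +225.564ms=1/2b
3) 902.256ms=2b +180.451ms=2/5b
4) 1082.707ms=12/5b +180.451ms=2/5b
5) 1263.158ms=14/5b +180.451ms=2/5b
6) 1443.609ms=16/5b +180.451ms=2/5b
7) 1624.06ms=18/5b +180.451ms=2/5b
8) 1804.511ms=4b +676.692ms=3/2b
9) 2481.203ms=11/2b +75.188ms=1/6b
10) 2556.391ms=17/3b +75.188ms=1/6b
11) 2631.579ms=35/6b +75.188ms=1/6b
Σ=6b of 6 (133bpm 2/4) — PASS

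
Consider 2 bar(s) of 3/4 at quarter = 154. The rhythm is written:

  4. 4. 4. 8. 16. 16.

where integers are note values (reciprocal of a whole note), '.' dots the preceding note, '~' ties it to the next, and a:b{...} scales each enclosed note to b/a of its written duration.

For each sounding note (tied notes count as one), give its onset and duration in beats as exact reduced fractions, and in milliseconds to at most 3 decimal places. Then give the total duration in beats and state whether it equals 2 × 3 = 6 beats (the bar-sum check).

1) 0.0ms=0b +584.416ms=3/2b
2) 584.416ms=3/2b +584.416ms=3/2b
3) 1168.831ms=3b +584.416ms=3/2b
4) 1753.247ms=9/2b +292.208ms=3/4b
5) 2045.455ms=21/4b +146.104ms=3/8b
6) 2191.558ms=45/8b +146.104ms=3/8b
Σ=6b of 6 (154bpm 3/4) — PASS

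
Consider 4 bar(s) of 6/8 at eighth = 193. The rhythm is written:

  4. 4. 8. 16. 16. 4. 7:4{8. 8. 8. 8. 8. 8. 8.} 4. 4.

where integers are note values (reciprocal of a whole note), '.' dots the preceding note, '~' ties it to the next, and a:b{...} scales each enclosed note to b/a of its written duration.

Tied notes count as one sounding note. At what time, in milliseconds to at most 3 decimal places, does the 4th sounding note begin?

1. 0.0ms @ 0 + 932.642ms (3)
2. 932.642ms @ 3 + 932.642ms (3)
3. 1865.285ms @ 6 + 466.321ms (3/2)
4. 2331.606ms @ 15/2 + 233.161ms (3/4)
5. 2564.767ms @ 33/4 + 233.161ms (3/4)
6. 2797.927ms @ 9 + 932.642ms (3)
7. 3730.57ms @ 12 + 266.469ms (6/7)
8. 3997.039ms @ 90/7 + 266.469ms (6/7)
9. 4263.509ms @ 96/7 + 266.469ms (6/7)
10. 4529.978ms @ 102/7 + 266.469ms (6/7)
11. 4796.447ms @ 108/7 + 266.469ms (6/7)
12. 5062.916ms @ 114/7 + 266.469ms (6/7)
13. 5329.386ms @ 120/7 + 266.469ms (6/7)
14. 5595.855ms @ 18 + 932.642ms (3)
15. 6528.497ms @ 21 + 932.642ms (3)

note 4 onset = 15/2b = 2331.606ms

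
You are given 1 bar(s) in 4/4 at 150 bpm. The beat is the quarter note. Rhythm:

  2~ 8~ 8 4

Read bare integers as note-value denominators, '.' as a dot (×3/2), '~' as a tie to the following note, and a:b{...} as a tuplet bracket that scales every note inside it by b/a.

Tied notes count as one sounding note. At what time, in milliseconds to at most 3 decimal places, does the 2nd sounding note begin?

1. 0.0ms @ 0 + 1200.0ms (3)
2. 1200.0ms @ 3 + 400.0ms (1)

note 2 onset = 3b = 1200.0ms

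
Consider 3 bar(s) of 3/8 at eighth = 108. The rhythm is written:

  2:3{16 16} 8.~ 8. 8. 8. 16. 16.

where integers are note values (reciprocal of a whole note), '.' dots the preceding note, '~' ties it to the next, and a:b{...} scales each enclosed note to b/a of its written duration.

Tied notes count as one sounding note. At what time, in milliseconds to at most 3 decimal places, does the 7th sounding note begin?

1. 0.0ms @ 0 + 416.667ms (3/4)
2. 416.667ms @ 3/4 + 416.667ms (3/4)
3. 833.333ms @ 3/2 + 1666.667ms (3)
4. 2500.0ms @ 9/2 + 833.333ms (3/2)
5. 3333.333ms @ 6 + 833.333ms (3/2)
6. 4166.667ms @ 15/2 + 416.667ms (3/4)
7. 4583.333ms @ 33/4 + 416.667ms (3/4)

note 7 onset = 33/4b = 4583.333ms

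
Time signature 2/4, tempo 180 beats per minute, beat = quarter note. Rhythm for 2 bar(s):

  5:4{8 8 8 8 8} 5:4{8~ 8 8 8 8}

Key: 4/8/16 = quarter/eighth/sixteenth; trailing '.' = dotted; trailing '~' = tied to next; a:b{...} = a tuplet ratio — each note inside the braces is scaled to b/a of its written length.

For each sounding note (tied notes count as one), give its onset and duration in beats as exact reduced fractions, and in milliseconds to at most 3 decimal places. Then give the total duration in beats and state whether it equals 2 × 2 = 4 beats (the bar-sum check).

1) 0.0ms=0b +133.333ms=2/5b
2) 133.333ms=2/5b +133.333ms=2/5b
3) 266.667ms=4/5b +133.333ms=2/5b
4) 400.0ms=6/5b +133.333ms=2/5b
5) 533.333ms=8/5b +133.333ms=2/5b
6) 666.667ms=2b +266.667ms=4/5b
7) 933.333ms=14/5b +133.333ms=2/5b
8) 1066.667ms=16/5b +133.333ms=2/5b
9) 1200.0ms=18/5b +133.333ms=2/5b
Σ=4b of 4 (180bpm 2/4) — PASS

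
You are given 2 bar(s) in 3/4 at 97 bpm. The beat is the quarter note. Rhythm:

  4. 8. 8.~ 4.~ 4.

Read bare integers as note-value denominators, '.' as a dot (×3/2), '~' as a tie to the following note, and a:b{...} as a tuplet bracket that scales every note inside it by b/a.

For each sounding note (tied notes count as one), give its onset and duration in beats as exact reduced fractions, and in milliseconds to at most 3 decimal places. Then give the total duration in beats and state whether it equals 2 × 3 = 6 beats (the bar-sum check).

1) 0.0ms=0b +927.835ms=3/2b
2) 927.835ms=3/2b +463.918ms=3/4b
3) 1391.753ms=9/4b +2319.588ms=15/4b
Σ=6b of 6 (97bpm 3/4) — PASS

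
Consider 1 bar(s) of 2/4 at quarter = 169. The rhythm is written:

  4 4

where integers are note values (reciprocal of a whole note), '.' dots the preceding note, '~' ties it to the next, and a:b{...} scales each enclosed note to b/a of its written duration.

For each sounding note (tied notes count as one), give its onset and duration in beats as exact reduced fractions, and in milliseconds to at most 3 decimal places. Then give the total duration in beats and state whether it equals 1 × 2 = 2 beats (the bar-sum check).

1) 0.0ms=0b +355.03ms=1b
2) 355.03ms=1b +355.03ms=1b
Σ=2b of 2 (169bpm 2/4) — PASS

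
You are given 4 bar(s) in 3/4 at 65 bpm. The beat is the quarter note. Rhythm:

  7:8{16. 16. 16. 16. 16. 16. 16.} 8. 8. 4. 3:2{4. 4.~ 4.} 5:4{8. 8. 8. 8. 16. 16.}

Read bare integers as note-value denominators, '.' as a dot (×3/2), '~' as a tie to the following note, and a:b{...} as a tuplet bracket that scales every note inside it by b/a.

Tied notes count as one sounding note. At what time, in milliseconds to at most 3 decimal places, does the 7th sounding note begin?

1. 0.0ms @ 0 + 395.604ms (3/7)
2. 395.604ms @ 3/7 + 395.604ms (3/7)
3. 791.209ms @ 6/7 + 395.604ms (3/7)
4. 1186.813ms @ 9/7 + 395.604ms (3/7)
5. 1582.418ms @ 12/7 + 395.604ms (3/7)
6. 1978.022ms @ 15/7 + 395.604ms (3/7)
7. 2373.626ms @ 18/7 + 395.604ms (3/7)
8. 2769.231ms @ 3 + 692.308ms (3/4)
9. 3461.538ms @ 15/4 + 692.308ms (3/4)
10. 4153.846ms @ 9/2 + 1384.615ms (3/2)
11. 5538.462ms @ 6 + 923.077ms (1)
12. 6461.538ms @ 7 + 1846.154ms (2)
13. 8307.692ms @ 9 + 553.846ms (3/5)
14. 8861.538ms @ 48/5 + 553.846ms (3/5)
15. 9415.385ms @ 51/5 + 553.846ms (3/5)
16. 9969.231ms @ 54/5 + 553.846ms (3/5)
17. 10523.077ms @ 57/5 + 276.923ms (3/10)
18. 10800.0ms @ 117/10 + 276.923ms (3/10)

note 7 onset = 18/7b = 2373.626ms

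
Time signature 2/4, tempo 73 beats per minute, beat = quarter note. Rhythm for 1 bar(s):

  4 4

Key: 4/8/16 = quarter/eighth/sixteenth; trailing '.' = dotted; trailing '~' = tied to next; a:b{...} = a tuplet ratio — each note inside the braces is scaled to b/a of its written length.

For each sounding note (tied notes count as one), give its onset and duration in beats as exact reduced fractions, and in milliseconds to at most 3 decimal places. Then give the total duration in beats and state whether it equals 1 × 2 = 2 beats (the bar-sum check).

1) 0.0ms=0b +821.918ms=1b
2) 821.918ms=1b +821.918ms=1b
Σ=2b of 2 (73bpm 2/4) — PASS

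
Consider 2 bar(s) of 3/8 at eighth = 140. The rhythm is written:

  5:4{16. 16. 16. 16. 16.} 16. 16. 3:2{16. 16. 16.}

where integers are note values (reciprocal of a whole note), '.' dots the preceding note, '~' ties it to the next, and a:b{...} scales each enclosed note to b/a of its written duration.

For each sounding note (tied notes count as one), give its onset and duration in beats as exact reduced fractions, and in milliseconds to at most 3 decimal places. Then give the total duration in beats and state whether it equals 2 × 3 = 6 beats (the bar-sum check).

1) 0.0ms=0b +257.143ms=3/5b
2) 257.143ms=3/5b +257.143ms=3/5b
3) 514.286ms=6/5b +257.143ms=3/5b
4) 771.429ms=9/5b +257.143ms=3/5b
5) 1028.571ms=12/5b +257.143ms=3/5b
6) 1285.714ms=3b +321.429ms=3/4b
7) 1607.143ms=15/4b +321.429ms=3/4b
8) 1928.571ms=9/2b +214.286ms=1/2b
9) 2142.857ms=5b +214.286ms=1/2b
10) 2357.143ms=11/2b +214.286ms=1/2b
Σ=6b of 6 (140bpm 3/8) — PASS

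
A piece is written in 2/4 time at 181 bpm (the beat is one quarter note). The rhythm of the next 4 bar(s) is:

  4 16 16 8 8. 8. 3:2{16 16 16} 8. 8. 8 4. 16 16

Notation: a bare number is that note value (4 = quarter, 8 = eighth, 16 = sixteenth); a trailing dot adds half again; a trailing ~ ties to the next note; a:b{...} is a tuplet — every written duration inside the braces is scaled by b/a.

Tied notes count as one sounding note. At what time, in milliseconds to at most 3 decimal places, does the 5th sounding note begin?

1. 0.0ms @ 0 + 331.492ms (1)
2. 331.492ms @ 1 + 82.873ms (1/4)
3. 414.365ms @ 5/4 + 82.873ms (1/4)
4. 497.238ms @ 3/2 + 165.746ms (1/2)
5. 662.983ms @ 2 + 248.619ms (3/4)
6. 911.602ms @ 11/4 + 248.619ms (3/4)
7. 1160.221ms @ 7/2 + 55.249ms (1/6)
8. 1215.47ms @ 11/3 + 55.249ms (1/6)
9. 1270.718ms @ 23/6 + 55.249ms (1/6)
10. 1325.967ms @ 4 + 248.619ms (3/4)
11. 1574.586ms @ 19/4 + 248.619ms (3/4)
12. 1823.204ms @ 11/2 + 165.746ms (1/2)
13. 1988.95ms @ 6 + 497.238ms (3/2)
14. 2486.188ms @ 15/2 + 82.873ms (1/4)
15. 2569.061ms @ 31/4 + 82.873ms (1/4)

note 5 onset = 2b = 662.983ms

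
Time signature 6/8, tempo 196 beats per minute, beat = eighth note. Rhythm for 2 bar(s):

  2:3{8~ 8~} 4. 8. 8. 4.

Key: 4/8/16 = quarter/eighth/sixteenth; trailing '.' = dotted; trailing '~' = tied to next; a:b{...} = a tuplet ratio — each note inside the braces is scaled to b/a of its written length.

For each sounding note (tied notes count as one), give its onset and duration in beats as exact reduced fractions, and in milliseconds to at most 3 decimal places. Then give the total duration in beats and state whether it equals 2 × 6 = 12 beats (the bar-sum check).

1) 0.0ms=0b +1836.735ms=6b
2) 1836.735ms=6b +459.184ms=3/2b
3) 2295.918ms=15/2b +459.184ms=3/2b
4) 2755.102ms=9b +918.367ms=3b
Σ=12b of 12 (196bpm 6/8) — PASS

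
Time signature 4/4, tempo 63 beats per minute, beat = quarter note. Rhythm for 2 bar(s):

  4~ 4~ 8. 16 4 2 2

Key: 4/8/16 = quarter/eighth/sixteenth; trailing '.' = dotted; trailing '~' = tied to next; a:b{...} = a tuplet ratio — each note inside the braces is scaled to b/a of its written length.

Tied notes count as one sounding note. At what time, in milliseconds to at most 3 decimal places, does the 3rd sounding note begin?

1. 0.0ms @ 0 + 2619.048ms (11/4)
2. 2619.048ms @ 11/4 + 238.095ms (1/4)
3. 2857.143ms @ 3 + 952.381ms (1)
4. 3809.524ms @ 4 + 1904.762ms (2)
5. 5714.286ms @ 6 + 1904.762ms (2)

note 3 onset = 3b = 2857.143ms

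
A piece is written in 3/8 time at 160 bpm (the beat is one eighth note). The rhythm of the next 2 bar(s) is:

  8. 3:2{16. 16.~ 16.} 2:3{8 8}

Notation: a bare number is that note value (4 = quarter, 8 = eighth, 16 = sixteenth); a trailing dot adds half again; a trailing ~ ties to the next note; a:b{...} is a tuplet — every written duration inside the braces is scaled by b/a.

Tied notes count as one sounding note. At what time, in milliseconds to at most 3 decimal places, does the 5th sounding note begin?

note 5 onset = 9/2b = 1687.5ms

1. 0.0ms @ 0 + 562.5ms (3/2)
2. 562.5ms @ 3/2 + 187.5ms (1/2)
3. 750.0ms @ 2 + 375.0ms (1)
4. 1125.0ms @ 3 + 562.5ms (3/2)
5. 1687.5ms @ 9/2 + 562.5ms (3/2)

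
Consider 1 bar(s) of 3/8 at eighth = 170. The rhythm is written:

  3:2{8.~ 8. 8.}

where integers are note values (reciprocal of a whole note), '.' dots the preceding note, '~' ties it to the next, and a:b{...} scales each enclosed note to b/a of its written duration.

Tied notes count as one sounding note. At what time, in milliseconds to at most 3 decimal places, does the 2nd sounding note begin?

1. 0.0ms @ 0 + 705.882ms (2)
2. 705.882ms @ 2 + 352.941ms (1)

note 2 onset = 2b = 705.882ms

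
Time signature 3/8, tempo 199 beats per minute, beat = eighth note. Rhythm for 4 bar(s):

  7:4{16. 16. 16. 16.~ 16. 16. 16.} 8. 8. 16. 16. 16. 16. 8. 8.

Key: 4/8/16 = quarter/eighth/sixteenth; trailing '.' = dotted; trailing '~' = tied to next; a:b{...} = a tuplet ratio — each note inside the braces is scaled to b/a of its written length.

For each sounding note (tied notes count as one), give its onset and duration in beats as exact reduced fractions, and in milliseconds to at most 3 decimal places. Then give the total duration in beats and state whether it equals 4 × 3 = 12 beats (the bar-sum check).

1) 0.0ms=0b +129.218ms=3/7b
2) 129.218ms=3/7b +129.218ms=3/7b
3) 258.435ms=6/7b +129.218ms=3/7b
4) 387.653ms=9/7b +258.435ms=6/7b
5) 646.088ms=15/7b +129.218ms=3/7b
6) 775.305ms=18/7b +129.218ms=3/7b
7) 904.523ms=3b +452.261ms=3/2b
8) 1356.784ms=9/2b +452.261ms=3/2b
9) 1809.045ms=6b +226.131ms=3/4b
10) 2035.176ms=27/4b +226.131ms=3/4b
11) 2261.307ms=15/2b +226.131ms=3/4b
12) 2487.437ms=33/4b +226.131ms=3/4b
13) 2713.568ms=9b +452.261ms=3/2b
14) 3165.829ms=21/2b +452.261ms=3/2b
Σ=12b of 12 (199bpm 3/8) — PASS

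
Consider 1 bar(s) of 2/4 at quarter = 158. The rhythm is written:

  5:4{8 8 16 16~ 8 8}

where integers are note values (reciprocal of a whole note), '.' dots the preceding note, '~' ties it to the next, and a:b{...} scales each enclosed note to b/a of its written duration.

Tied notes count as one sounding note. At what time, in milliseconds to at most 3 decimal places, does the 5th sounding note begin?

note 5 onset = 8/5b = 607.595ms

1. 0.0ms @ 0 + 151.899ms (2/5)
2. 151.899ms @ 2/5 + 151.899ms (2/5)
3. 303.797ms @ 4/5 + 75.949ms (1/5)
4. 379.747ms @ 1 + 227.848ms (3/5)
5. 607.595ms @ 8/5 + 151.899ms (2/5)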